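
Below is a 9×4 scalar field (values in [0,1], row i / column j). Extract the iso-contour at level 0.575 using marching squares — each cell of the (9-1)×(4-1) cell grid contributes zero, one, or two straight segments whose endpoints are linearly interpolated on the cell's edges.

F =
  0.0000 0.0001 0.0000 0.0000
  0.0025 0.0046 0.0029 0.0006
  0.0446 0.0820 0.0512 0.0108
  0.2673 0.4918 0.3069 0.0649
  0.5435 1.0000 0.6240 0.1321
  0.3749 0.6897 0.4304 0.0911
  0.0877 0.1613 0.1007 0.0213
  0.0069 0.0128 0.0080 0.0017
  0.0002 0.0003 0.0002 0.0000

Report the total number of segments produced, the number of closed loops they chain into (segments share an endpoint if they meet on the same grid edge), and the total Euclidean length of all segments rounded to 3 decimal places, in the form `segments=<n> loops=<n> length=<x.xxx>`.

cell (3,0): code 0100 → (3.164,1.000)–(4.000,0.069)
cell (3,1): code 1100 → (3.845,2.000)–(3.164,1.000)
cell (3,2): code 1000 → (4.000,2.100)–(3.845,2.000)
cell (4,0): code 0110 → (4.000,0.069)–(5.000,0.636)
cell (4,1): code 1011 → (5.000,1.442)–(4.253,2.000)
cell (4,2): code 0001 → (4.253,2.000)–(4.000,2.100)
cell (5,0): code 0010 → (5.000,0.636)–(5.217,1.000)
cell (5,1): code 0001 → (5.217,1.000)–(5.000,1.442)
total: 8 segments, chained into 1 closed loop(s), length Σ = 5.915937

segments=8 loops=1 length=5.916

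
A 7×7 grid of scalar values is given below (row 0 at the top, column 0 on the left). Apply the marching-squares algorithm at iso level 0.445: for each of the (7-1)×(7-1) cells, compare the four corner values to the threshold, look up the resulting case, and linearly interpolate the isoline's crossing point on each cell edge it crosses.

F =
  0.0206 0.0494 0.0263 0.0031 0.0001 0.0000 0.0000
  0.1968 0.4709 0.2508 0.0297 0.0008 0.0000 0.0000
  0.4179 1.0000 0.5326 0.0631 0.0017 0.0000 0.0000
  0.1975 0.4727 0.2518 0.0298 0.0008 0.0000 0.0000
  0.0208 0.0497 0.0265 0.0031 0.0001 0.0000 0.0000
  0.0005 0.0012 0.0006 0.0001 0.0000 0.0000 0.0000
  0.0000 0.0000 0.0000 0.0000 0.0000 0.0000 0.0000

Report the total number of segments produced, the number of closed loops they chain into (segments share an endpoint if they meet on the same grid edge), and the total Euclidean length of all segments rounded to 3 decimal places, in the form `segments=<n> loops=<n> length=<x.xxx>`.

segments=10 loops=1 length=6.098

cell (0,0): code 0100 → (0.939,1.000)–(1.000,0.906)
cell (0,1): code 1000 → (1.000,1.118)–(0.939,1.000)
cell (1,0): code 0110 → (1.000,0.906)–(2.000,0.047)
cell (1,1): code 1101 → (1.689,2.000)–(1.000,1.118)
cell (1,2): code 1000 → (2.000,2.187)–(1.689,2.000)
cell (2,0): code 0110 → (2.000,0.047)–(3.000,0.899)
cell (2,1): code 1011 → (3.000,1.125)–(2.312,2.000)
cell (2,2): code 0001 → (2.312,2.000)–(2.000,2.187)
cell (3,0): code 0010 → (3.000,0.899)–(3.065,1.000)
cell (3,1): code 0001 → (3.065,1.000)–(3.000,1.125)
total: 10 segments, chained into 1 closed loop(s), length Σ = 6.097936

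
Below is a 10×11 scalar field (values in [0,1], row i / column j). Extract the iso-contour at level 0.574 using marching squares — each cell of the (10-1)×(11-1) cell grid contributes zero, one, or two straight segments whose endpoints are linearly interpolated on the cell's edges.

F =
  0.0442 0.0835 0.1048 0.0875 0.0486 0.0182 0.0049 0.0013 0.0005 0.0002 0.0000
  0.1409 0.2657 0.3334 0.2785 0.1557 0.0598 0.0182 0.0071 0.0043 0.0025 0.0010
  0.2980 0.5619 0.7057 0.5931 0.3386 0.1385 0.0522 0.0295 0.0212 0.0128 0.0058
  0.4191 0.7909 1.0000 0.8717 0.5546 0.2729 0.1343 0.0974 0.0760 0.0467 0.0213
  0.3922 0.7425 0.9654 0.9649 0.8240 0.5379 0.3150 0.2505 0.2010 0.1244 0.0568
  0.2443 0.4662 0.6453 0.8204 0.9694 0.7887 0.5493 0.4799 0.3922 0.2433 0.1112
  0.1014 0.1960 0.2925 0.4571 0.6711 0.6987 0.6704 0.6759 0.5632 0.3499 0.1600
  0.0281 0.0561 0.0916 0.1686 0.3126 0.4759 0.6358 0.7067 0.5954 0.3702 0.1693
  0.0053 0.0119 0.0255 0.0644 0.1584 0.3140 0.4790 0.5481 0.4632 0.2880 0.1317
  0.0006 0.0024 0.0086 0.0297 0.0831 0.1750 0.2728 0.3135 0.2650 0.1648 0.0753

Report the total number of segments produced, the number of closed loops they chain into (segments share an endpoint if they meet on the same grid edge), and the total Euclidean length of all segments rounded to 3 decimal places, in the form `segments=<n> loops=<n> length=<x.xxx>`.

cell (1,1): code 0100 → (1.646,2.000)–(2.000,1.084)
cell (1,2): code 1100 → (1.939,3.000)–(1.646,2.000)
cell (1,3): code 1000 → (2.000,3.075)–(1.939,3.000)
cell (2,0): code 0100 → (2.053,1.000)–(3.000,0.417)
cell (2,1): code 1110 → (2.000,1.084)–(2.053,1.000)
cell (2,3): code 1001 → (3.000,3.939)–(2.000,3.075)
cell (3,0): code 0110 → (3.000,0.417)–(4.000,0.519)
cell (3,3): code 1101 → (3.072,4.000)–(3.000,3.939)
cell (3,4): code 1000 → (4.000,4.874)–(3.072,4.000)
cell (4,0): code 0010 → (4.000,0.519)–(4.610,1.000)
cell (4,1): code 0111 → (4.610,1.000)–(5.000,1.602)
cell (4,4): code 1101 → (4.144,5.000)–(4.000,4.874)
cell (4,5): code 1000 → (5.000,5.897)–(4.144,5.000)
cell (5,1): code 0010 → (5.000,1.602)–(5.202,2.000)
cell (5,2): code 0011 → (5.202,2.000)–(5.678,3.000)
cell (5,3): code 0111 → (5.678,3.000)–(6.000,3.546)
cell (5,5): code 1101 → (5.204,6.000)–(5.000,5.897)
cell (5,6): code 1100 → (5.480,7.000)–(5.204,6.000)
cell (5,7): code 1000 → (6.000,7.904)–(5.480,7.000)
cell (6,3): code 0010 → (6.000,3.546)–(6.271,4.000)
cell (6,4): code 0011 → (6.271,4.000)–(6.560,5.000)
cell (6,5): code 0111 → (6.560,5.000)–(7.000,5.614)
cell (6,7): code 1101 → (6.335,8.000)–(6.000,7.904)
cell (6,8): code 1000 → (7.000,8.095)–(6.335,8.000)
cell (7,5): code 0010 → (7.000,5.614)–(7.394,6.000)
cell (7,6): code 0011 → (7.394,6.000)–(7.837,7.000)
cell (7,7): code 0011 → (7.837,7.000)–(7.162,8.000)
cell (7,8): code 0001 → (7.162,8.000)–(7.000,8.095)
total: 28 segments, chained into 1 closed loop(s), length Σ = 20.834453

segments=28 loops=1 length=20.834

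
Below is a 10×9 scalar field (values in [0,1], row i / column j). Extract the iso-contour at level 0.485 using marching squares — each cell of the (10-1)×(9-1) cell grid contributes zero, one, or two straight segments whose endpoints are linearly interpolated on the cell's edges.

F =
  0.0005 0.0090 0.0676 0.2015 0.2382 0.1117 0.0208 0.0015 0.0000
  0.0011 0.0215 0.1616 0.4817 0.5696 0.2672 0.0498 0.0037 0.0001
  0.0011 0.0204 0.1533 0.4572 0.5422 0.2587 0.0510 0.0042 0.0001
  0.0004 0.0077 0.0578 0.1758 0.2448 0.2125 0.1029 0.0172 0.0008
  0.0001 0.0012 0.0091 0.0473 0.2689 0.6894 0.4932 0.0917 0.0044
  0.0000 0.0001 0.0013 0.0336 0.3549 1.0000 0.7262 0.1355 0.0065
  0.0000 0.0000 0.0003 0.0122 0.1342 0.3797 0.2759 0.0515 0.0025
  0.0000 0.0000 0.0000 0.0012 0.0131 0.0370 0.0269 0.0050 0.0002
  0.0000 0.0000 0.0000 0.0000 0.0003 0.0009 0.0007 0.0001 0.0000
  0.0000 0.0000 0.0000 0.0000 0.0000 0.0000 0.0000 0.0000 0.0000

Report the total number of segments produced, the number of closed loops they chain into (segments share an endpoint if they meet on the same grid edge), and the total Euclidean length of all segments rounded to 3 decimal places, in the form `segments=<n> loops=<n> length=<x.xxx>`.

cell (0,3): code 0100 → (0.745,4.000)–(1.000,3.038)
cell (0,4): code 1000 → (1.000,4.280)–(0.745,4.000)
cell (1,3): code 0110 → (1.000,3.038)–(2.000,3.327)
cell (1,4): code 1001 → (2.000,4.202)–(1.000,4.280)
cell (2,3): code 0010 → (2.000,3.327)–(2.192,4.000)
cell (2,4): code 0001 → (2.192,4.000)–(2.000,4.202)
cell (3,4): code 0100 → (3.571,5.000)–(4.000,4.514)
cell (3,5): code 1100 → (3.979,6.000)–(3.571,5.000)
cell (3,6): code 1000 → (4.000,6.020)–(3.979,6.000)
cell (4,4): code 0110 → (4.000,4.514)–(5.000,4.202)
cell (4,6): code 1001 → (5.000,6.408)–(4.000,6.020)
cell (5,4): code 0010 → (5.000,4.202)–(5.830,5.000)
cell (5,5): code 0011 → (5.830,5.000)–(5.536,6.000)
cell (5,6): code 0001 → (5.536,6.000)–(5.000,6.408)
total: 14 segments, chained into 2 closed loop(s), length Σ = 11.142470

segments=14 loops=2 length=11.142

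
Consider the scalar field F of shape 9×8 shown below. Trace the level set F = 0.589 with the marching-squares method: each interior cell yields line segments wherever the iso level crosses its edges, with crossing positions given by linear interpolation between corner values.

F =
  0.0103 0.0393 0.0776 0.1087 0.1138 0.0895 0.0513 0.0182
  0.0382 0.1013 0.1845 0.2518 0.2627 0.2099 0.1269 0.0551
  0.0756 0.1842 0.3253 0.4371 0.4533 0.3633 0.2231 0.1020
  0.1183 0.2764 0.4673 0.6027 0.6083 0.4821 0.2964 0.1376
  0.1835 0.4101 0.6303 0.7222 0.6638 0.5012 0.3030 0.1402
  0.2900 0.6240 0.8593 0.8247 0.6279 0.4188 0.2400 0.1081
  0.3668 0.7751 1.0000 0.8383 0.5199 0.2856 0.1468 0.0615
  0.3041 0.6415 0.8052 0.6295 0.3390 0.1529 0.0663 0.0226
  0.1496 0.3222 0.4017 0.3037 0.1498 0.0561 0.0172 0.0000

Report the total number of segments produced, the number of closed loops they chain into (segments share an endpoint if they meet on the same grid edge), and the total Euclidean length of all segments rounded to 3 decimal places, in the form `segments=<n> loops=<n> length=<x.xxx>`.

segments=18 loops=1 length=13.191

cell (2,2): code 0100 → (2.917,3.000)–(3.000,2.899)
cell (2,3): code 1100 → (2.875,4.000)–(2.917,3.000)
cell (2,4): code 1000 → (3.000,4.153)–(2.875,4.000)
cell (3,1): code 0100 → (3.747,2.000)–(4.000,1.812)
cell (3,2): code 1110 → (3.000,2.899)–(3.747,2.000)
cell (3,4): code 1001 → (4.000,4.460)–(3.000,4.153)
cell (4,0): code 0100 → (4.836,1.000)–(5.000,0.895)
cell (4,1): code 1110 → (4.000,1.812)–(4.836,1.000)
cell (4,4): code 1001 → (5.000,4.186)–(4.000,4.460)
cell (5,0): code 0110 → (5.000,0.895)–(6.000,0.544)
cell (5,3): code 1011 → (6.000,3.783)–(5.360,4.000)
cell (5,4): code 0001 → (5.360,4.000)–(5.000,4.186)
cell (6,0): code 0110 → (6.000,0.544)–(7.000,0.844)
cell (6,3): code 1001 → (7.000,3.139)–(6.000,3.783)
cell (7,0): code 0010 → (7.000,0.844)–(7.164,1.000)
cell (7,1): code 0011 → (7.164,1.000)–(7.536,2.000)
cell (7,2): code 0011 → (7.536,2.000)–(7.124,3.000)
cell (7,3): code 0001 → (7.124,3.000)–(7.000,3.139)
total: 18 segments, chained into 1 closed loop(s), length Σ = 13.191116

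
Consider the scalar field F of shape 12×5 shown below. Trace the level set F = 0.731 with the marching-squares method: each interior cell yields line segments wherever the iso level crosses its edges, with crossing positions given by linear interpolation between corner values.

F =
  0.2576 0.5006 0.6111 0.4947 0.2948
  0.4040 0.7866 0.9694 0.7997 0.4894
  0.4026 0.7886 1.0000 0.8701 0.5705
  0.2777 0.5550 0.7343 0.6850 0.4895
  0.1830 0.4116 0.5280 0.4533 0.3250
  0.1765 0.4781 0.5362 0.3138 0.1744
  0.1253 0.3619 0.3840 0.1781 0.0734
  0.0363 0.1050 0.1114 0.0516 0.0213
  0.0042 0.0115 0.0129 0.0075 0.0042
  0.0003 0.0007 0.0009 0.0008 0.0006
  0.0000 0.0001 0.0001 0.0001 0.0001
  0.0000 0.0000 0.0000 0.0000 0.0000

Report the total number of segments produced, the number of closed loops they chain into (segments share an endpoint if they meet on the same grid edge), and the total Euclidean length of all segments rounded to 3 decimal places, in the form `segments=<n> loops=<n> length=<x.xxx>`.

segments=12 loops=1 length=8.253

cell (0,0): code 0100 → (0.806,1.000)–(1.000,0.855)
cell (0,1): code 1100 → (0.335,2.000)–(0.806,1.000)
cell (0,2): code 1100 → (0.775,3.000)–(0.335,2.000)
cell (0,3): code 1000 → (1.000,3.221)–(0.775,3.000)
cell (1,0): code 0110 → (1.000,0.855)–(2.000,0.851)
cell (1,3): code 1001 → (2.000,3.464)–(1.000,3.221)
cell (2,0): code 0010 → (2.000,0.851)–(2.247,1.000)
cell (2,1): code 0111 → (2.247,1.000)–(3.000,1.982)
cell (2,2): code 1011 → (3.000,2.067)–(2.751,3.000)
cell (2,3): code 0001 → (2.751,3.000)–(2.000,3.464)
cell (3,1): code 0010 → (3.000,1.982)–(3.016,2.000)
cell (3,2): code 0001 → (3.016,2.000)–(3.000,2.067)
total: 12 segments, chained into 1 closed loop(s), length Σ = 8.253316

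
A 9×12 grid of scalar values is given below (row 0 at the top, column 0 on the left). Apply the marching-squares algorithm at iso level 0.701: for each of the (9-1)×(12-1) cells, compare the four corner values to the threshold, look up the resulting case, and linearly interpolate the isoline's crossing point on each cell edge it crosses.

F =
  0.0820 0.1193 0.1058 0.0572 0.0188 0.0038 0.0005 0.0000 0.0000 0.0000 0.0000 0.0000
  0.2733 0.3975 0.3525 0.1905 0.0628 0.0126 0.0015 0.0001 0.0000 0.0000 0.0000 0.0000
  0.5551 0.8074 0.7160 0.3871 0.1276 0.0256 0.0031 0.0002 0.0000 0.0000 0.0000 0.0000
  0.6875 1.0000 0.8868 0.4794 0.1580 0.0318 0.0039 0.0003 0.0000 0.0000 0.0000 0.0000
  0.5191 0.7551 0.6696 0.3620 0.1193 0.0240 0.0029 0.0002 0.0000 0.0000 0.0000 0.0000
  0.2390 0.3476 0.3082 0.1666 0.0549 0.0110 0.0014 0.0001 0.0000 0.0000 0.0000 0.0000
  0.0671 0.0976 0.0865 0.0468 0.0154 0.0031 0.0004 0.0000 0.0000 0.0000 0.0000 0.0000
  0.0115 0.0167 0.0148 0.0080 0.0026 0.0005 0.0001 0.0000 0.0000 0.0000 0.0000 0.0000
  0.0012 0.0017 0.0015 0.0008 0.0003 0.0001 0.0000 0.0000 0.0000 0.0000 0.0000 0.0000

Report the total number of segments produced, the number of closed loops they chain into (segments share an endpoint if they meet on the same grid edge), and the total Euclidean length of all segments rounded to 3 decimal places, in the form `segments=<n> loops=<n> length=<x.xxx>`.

cell (1,0): code 0100 → (1.740,1.000)–(2.000,0.578)
cell (1,1): code 1100 → (1.959,2.000)–(1.740,1.000)
cell (1,2): code 1000 → (2.000,2.046)–(1.959,2.000)
cell (2,0): code 0110 → (2.000,0.578)–(3.000,0.043)
cell (2,2): code 1001 → (3.000,2.456)–(2.000,2.046)
cell (3,0): code 0110 → (3.000,0.043)–(4.000,0.771)
cell (3,1): code 1011 → (4.000,1.633)–(3.855,2.000)
cell (3,2): code 0001 → (3.855,2.000)–(3.000,2.456)
cell (4,0): code 0010 → (4.000,0.771)–(4.133,1.000)
cell (4,1): code 0001 → (4.133,1.000)–(4.000,1.633)
total: 10 segments, chained into 1 closed loop(s), length Σ = 7.307570

segments=10 loops=1 length=7.308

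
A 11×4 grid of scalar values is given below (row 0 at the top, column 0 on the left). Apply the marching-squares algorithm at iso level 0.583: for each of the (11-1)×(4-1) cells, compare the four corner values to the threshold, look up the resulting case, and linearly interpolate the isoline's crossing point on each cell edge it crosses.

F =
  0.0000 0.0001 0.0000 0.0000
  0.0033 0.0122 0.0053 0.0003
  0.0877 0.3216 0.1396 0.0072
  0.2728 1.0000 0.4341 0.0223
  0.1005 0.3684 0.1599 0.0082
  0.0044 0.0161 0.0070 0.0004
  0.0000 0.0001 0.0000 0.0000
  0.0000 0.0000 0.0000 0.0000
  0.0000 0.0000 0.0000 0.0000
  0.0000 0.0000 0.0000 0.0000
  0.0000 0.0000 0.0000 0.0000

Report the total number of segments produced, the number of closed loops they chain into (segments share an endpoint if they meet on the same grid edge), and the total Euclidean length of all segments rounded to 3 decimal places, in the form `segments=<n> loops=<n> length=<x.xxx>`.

segments=4 loops=1 length=3.664

cell (2,0): code 0100 → (2.385,1.000)–(3.000,0.427)
cell (2,1): code 1000 → (3.000,1.737)–(2.385,1.000)
cell (3,0): code 0010 → (3.000,0.427)–(3.660,1.000)
cell (3,1): code 0001 → (3.660,1.000)–(3.000,1.737)
total: 4 segments, chained into 1 closed loop(s), length Σ = 3.664101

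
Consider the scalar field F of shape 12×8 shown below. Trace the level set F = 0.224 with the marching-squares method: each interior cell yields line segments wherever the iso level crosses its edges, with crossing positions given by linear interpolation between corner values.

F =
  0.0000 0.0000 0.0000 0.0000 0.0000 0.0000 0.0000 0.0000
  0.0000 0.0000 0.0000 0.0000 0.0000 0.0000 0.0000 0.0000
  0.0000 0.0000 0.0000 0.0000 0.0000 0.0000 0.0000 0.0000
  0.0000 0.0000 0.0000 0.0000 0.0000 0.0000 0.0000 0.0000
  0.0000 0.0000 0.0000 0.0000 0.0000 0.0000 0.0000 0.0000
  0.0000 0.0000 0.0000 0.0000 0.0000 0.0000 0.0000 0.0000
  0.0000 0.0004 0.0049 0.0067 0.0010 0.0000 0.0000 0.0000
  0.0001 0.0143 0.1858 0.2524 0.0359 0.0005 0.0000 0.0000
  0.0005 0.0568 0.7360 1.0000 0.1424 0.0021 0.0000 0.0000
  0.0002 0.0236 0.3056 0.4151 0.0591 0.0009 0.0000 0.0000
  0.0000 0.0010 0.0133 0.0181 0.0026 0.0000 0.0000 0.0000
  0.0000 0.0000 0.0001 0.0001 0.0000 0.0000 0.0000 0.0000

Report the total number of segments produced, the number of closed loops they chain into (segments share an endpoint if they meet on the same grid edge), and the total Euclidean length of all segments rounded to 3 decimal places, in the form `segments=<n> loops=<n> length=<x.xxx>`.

cell (6,2): code 0100 → (6.884,3.000)–(7.000,2.574)
cell (6,3): code 1000 → (7.000,3.131)–(6.884,3.000)
cell (7,1): code 0100 → (7.069,2.000)–(8.000,1.246)
cell (7,2): code 1110 → (7.000,2.574)–(7.069,2.000)
cell (7,3): code 1001 → (8.000,3.905)–(7.000,3.131)
cell (8,1): code 0110 → (8.000,1.246)–(9.000,1.711)
cell (8,3): code 1001 → (9.000,3.537)–(8.000,3.905)
cell (9,1): code 0010 → (9.000,1.711)–(9.279,2.000)
cell (9,2): code 0011 → (9.279,2.000)–(9.481,3.000)
cell (9,3): code 0001 → (9.481,3.000)–(9.000,3.537)
total: 10 segments, chained into 1 closed loop(s), length Σ = 7.967852

segments=10 loops=1 length=7.968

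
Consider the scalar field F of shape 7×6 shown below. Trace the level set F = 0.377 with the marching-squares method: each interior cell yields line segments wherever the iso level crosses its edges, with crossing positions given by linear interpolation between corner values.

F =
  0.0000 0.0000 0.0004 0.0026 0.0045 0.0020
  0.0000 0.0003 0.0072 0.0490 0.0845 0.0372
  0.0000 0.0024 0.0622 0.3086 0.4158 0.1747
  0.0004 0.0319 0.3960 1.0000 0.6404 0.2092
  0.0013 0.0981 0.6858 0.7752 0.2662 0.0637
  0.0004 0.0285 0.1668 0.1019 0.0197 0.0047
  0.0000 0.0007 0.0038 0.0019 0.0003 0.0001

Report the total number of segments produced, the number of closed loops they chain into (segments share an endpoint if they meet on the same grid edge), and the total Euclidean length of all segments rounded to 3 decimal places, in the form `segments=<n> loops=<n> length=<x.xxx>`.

cell (1,3): code 0100 → (1.883,4.000)–(2.000,3.638)
cell (1,4): code 1000 → (2.000,4.161)–(1.883,4.000)
cell (2,1): code 0100 → (2.943,2.000)–(3.000,1.948)
cell (2,2): code 1100 → (2.099,3.000)–(2.943,2.000)
cell (2,3): code 1110 → (2.000,3.638)–(2.099,3.000)
cell (2,4): code 1001 → (3.000,4.611)–(2.000,4.161)
cell (3,1): code 0110 → (3.000,1.948)–(4.000,1.475)
cell (3,3): code 1011 → (4.000,3.782)–(3.704,4.000)
cell (3,4): code 0001 → (3.704,4.000)–(3.000,4.611)
cell (4,1): code 0010 → (4.000,1.475)–(4.595,2.000)
cell (4,2): code 0011 → (4.595,2.000)–(4.591,3.000)
cell (4,3): code 0001 → (4.591,3.000)–(4.000,3.782)
total: 12 segments, chained into 1 closed loop(s), length Σ = 8.887906

segments=12 loops=1 length=8.888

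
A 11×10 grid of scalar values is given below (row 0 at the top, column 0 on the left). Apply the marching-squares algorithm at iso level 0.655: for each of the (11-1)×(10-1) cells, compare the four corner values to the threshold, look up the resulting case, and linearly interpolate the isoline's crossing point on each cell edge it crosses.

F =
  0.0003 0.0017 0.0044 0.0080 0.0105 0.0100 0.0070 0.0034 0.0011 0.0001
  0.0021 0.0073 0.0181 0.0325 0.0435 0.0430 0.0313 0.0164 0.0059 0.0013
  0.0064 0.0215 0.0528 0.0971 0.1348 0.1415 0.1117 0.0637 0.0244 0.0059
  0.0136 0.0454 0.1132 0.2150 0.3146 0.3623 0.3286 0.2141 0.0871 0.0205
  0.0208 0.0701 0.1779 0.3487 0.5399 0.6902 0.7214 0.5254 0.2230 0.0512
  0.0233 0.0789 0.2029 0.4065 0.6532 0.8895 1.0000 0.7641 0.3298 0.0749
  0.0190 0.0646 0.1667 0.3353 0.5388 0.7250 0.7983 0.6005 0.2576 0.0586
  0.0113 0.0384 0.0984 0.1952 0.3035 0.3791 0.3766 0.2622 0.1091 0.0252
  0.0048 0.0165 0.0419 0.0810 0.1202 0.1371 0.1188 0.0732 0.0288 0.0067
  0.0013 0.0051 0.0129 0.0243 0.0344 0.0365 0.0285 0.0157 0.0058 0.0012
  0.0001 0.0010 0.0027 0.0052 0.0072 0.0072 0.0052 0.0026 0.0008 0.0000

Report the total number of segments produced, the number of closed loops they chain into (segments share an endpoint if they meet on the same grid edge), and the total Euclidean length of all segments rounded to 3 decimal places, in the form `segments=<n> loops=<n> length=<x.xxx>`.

segments=12 loops=1 length=8.826

cell (3,4): code 0100 → (3.893,5.000)–(4.000,4.766)
cell (3,5): code 1100 → (3.831,6.000)–(3.893,5.000)
cell (3,6): code 1000 → (4.000,6.339)–(3.831,6.000)
cell (4,4): code 0110 → (4.000,4.766)–(5.000,4.008)
cell (4,6): code 1101 → (4.543,7.000)–(4.000,6.339)
cell (4,7): code 1000 → (5.000,7.251)–(4.543,7.000)
cell (5,4): code 0110 → (5.000,4.008)–(6.000,4.624)
cell (5,6): code 1011 → (6.000,6.724)–(5.667,7.000)
cell (5,7): code 0001 → (5.667,7.000)–(5.000,7.251)
cell (6,4): code 0010 → (6.000,4.624)–(6.202,5.000)
cell (6,5): code 0011 → (6.202,5.000)–(6.340,6.000)
cell (6,6): code 0001 → (6.340,6.000)–(6.000,6.724)
total: 12 segments, chained into 1 closed loop(s), length Σ = 8.826400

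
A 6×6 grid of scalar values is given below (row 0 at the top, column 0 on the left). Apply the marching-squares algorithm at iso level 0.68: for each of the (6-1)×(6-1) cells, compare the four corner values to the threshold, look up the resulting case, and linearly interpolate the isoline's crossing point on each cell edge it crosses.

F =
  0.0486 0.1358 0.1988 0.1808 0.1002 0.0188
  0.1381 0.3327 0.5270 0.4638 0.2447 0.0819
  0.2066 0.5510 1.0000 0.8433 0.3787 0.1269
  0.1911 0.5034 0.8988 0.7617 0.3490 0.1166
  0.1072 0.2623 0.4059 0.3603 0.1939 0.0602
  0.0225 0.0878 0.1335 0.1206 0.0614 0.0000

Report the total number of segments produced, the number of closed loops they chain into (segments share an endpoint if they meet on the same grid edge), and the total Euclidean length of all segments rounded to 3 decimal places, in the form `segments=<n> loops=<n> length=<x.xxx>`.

segments=8 loops=1 length=6.614

cell (1,1): code 0100 → (1.323,2.000)–(2.000,1.287)
cell (1,2): code 1100 → (1.570,3.000)–(1.323,2.000)
cell (1,3): code 1000 → (2.000,3.351)–(1.570,3.000)
cell (2,1): code 0110 → (2.000,1.287)–(3.000,1.447)
cell (2,3): code 1001 → (3.000,3.198)–(2.000,3.351)
cell (3,1): code 0010 → (3.000,1.447)–(3.444,2.000)
cell (3,2): code 0011 → (3.444,2.000)–(3.204,3.000)
cell (3,3): code 0001 → (3.204,3.000)–(3.000,3.198)
total: 8 segments, chained into 1 closed loop(s), length Σ = 6.614297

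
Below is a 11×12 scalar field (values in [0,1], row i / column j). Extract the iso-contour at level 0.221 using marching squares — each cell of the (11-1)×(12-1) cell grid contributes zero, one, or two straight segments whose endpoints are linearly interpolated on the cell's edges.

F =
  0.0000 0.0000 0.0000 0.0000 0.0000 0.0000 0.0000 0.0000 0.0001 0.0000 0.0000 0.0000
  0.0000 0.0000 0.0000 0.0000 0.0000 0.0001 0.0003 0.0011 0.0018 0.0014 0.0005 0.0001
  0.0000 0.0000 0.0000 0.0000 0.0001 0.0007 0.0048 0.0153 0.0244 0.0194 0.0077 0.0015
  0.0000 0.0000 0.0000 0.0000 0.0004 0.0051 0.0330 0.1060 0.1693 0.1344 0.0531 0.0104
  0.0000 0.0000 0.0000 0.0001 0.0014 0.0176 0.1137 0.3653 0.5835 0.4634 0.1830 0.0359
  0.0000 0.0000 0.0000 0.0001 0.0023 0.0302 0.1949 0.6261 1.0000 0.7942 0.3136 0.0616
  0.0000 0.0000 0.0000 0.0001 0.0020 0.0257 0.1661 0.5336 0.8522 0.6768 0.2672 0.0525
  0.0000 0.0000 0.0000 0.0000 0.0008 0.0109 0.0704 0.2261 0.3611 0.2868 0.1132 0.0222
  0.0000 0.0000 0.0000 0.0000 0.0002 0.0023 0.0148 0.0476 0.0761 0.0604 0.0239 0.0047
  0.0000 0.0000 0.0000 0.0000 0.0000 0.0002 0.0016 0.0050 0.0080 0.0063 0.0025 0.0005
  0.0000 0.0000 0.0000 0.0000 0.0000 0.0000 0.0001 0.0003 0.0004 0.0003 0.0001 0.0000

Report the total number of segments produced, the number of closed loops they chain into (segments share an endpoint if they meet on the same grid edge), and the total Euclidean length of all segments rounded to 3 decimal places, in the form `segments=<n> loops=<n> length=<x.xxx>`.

cell (3,6): code 0100 → (3.444,7.000)–(4.000,6.426)
cell (3,7): code 1100 → (3.125,8.000)–(3.444,7.000)
cell (3,8): code 1100 → (3.263,9.000)–(3.125,8.000)
cell (3,9): code 1000 → (4.000,9.864)–(3.263,9.000)
cell (4,6): code 0110 → (4.000,6.426)–(5.000,6.061)
cell (4,9): code 1101 → (4.291,10.000)–(4.000,9.864)
cell (4,10): code 1000 → (5.000,10.367)–(4.291,10.000)
cell (5,6): code 0110 → (5.000,6.061)–(6.000,6.149)
cell (5,10): code 1001 → (6.000,10.215)–(5.000,10.367)
cell (6,6): code 0110 → (6.000,6.149)–(7.000,6.967)
cell (6,9): code 1011 → (7.000,9.379)–(6.300,10.000)
cell (6,10): code 0001 → (6.300,10.000)–(6.000,10.215)
cell (7,6): code 0010 → (7.000,6.967)–(7.029,7.000)
cell (7,7): code 0011 → (7.029,7.000)–(7.492,8.000)
cell (7,8): code 0011 → (7.492,8.000)–(7.291,9.000)
cell (7,9): code 0001 → (7.291,9.000)–(7.000,9.379)
total: 16 segments, chained into 1 closed loop(s), length Σ = 13.433837

segments=16 loops=1 length=13.434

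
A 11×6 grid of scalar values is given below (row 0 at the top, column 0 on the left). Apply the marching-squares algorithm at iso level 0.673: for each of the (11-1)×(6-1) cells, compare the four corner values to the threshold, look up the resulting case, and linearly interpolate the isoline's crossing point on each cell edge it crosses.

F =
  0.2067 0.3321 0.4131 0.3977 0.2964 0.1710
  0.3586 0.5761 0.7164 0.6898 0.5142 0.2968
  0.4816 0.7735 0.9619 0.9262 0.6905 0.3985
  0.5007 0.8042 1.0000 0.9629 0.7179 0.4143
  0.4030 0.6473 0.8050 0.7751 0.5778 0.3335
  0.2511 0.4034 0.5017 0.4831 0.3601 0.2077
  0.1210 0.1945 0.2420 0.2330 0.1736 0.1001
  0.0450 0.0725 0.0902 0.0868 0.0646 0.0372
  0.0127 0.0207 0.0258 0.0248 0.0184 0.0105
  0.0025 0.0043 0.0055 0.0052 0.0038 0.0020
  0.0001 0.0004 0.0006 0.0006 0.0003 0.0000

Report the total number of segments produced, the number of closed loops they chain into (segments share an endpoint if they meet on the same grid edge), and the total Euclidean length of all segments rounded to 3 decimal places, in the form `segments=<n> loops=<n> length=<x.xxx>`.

cell (0,1): code 0100 → (0.857,2.000)–(1.000,1.691)
cell (0,2): code 1100 → (0.942,3.000)–(0.857,2.000)
cell (0,3): code 1000 → (1.000,3.096)–(0.942,3.000)
cell (1,0): code 0100 → (1.491,1.000)–(2.000,0.656)
cell (1,1): code 1110 → (1.000,1.691)–(1.491,1.000)
cell (1,3): code 1101 → (1.901,4.000)–(1.000,3.096)
cell (1,4): code 1000 → (2.000,4.060)–(1.901,4.000)
cell (2,0): code 0110 → (2.000,0.656)–(3.000,0.568)
cell (2,4): code 1001 → (3.000,4.148)–(2.000,4.060)
cell (3,0): code 0010 → (3.000,0.568)–(3.836,1.000)
cell (3,1): code 0111 → (3.836,1.000)–(4.000,1.163)
cell (3,3): code 1011 → (4.000,3.517)–(3.320,4.000)
cell (3,4): code 0001 → (3.320,4.000)–(3.000,4.148)
cell (4,1): code 0010 → (4.000,1.163)–(4.435,2.000)
cell (4,2): code 0011 → (4.435,2.000)–(4.350,3.000)
cell (4,3): code 0001 → (4.350,3.000)–(4.000,3.517)
total: 16 segments, chained into 1 closed loop(s), length Σ = 11.248479

segments=16 loops=1 length=11.248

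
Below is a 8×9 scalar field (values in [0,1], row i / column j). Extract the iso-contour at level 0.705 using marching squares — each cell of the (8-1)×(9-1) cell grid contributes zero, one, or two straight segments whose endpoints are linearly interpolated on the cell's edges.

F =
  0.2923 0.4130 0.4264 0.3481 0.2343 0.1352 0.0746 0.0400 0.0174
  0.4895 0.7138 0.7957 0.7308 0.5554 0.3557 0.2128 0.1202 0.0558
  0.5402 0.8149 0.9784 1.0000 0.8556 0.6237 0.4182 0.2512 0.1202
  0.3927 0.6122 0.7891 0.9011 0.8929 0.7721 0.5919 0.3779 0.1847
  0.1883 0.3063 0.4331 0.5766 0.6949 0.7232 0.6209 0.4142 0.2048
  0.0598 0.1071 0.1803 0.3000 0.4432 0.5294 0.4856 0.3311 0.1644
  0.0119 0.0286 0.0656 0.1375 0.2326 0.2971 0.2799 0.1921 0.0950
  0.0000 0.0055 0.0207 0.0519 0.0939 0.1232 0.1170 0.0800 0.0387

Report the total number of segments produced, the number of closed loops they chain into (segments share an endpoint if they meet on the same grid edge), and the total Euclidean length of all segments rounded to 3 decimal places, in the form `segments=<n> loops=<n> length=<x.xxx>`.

cell (0,0): code 0100 → (0.971,1.000)–(1.000,0.961)
cell (0,1): code 1100 → (0.754,2.000)–(0.971,1.000)
cell (0,2): code 1100 → (0.933,3.000)–(0.754,2.000)
cell (0,3): code 1000 → (1.000,3.147)–(0.933,3.000)
cell (1,0): code 0110 → (1.000,0.961)–(2.000,0.600)
cell (1,3): code 1101 → (1.498,4.000)–(1.000,3.147)
cell (1,4): code 1000 → (2.000,4.649)–(1.498,4.000)
cell (2,0): code 0010 → (2.000,0.600)–(2.542,1.000)
cell (2,1): code 0111 → (2.542,1.000)–(3.000,1.525)
cell (2,4): code 1101 → (2.548,5.000)–(2.000,4.649)
cell (2,5): code 1000 → (3.000,5.372)–(2.548,5.000)
cell (3,1): code 0010 → (3.000,1.525)–(3.236,2.000)
cell (3,2): code 0011 → (3.236,2.000)–(3.604,3.000)
cell (3,3): code 0011 → (3.604,3.000)–(3.949,4.000)
cell (3,4): code 0111 → (3.949,4.000)–(4.000,4.357)
cell (3,5): code 1001 → (4.000,5.178)–(3.000,5.372)
cell (4,4): code 0010 → (4.000,4.357)–(4.094,5.000)
cell (4,5): code 0001 → (4.094,5.000)–(4.000,5.178)
total: 18 segments, chained into 1 closed loop(s), length Σ = 12.611967

segments=18 loops=1 length=12.612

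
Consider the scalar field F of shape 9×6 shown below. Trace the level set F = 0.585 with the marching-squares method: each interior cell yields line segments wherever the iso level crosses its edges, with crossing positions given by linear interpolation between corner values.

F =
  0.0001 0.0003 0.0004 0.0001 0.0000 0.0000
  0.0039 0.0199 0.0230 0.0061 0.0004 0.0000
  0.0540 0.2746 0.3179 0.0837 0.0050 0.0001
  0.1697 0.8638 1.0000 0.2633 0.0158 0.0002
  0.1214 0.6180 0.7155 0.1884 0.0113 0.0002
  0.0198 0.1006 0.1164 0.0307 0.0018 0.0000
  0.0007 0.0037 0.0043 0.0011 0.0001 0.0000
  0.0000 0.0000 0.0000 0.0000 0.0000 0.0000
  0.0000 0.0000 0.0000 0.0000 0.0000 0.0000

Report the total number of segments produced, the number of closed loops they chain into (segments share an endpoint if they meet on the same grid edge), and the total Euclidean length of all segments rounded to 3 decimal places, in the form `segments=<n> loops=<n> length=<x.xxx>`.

segments=8 loops=1 length=5.996

cell (2,0): code 0100 → (2.527,1.000)–(3.000,0.598)
cell (2,1): code 1100 → (2.392,2.000)–(2.527,1.000)
cell (2,2): code 1000 → (3.000,2.563)–(2.392,2.000)
cell (3,0): code 0110 → (3.000,0.598)–(4.000,0.934)
cell (3,2): code 1001 → (4.000,2.248)–(3.000,2.563)
cell (4,0): code 0010 → (4.000,0.934)–(4.064,1.000)
cell (4,1): code 0011 → (4.064,1.000)–(4.218,2.000)
cell (4,2): code 0001 → (4.218,2.000)–(4.000,2.248)
total: 8 segments, chained into 1 closed loop(s), length Σ = 5.995960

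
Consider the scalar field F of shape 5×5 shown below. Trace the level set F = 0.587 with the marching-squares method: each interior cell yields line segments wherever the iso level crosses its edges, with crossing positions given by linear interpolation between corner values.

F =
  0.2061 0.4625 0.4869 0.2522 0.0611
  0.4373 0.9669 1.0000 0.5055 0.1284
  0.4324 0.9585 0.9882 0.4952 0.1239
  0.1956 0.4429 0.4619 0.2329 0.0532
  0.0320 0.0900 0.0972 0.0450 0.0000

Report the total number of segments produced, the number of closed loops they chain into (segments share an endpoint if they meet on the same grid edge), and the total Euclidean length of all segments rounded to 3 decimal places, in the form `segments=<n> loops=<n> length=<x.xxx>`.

segments=8 loops=1 length=8.326

cell (0,0): code 0100 → (0.247,1.000)–(1.000,0.283)
cell (0,1): code 1100 → (0.195,2.000)–(0.247,1.000)
cell (0,2): code 1000 → (1.000,2.835)–(0.195,2.000)
cell (1,0): code 0110 → (1.000,0.283)–(2.000,0.294)
cell (1,2): code 1001 → (2.000,2.814)–(1.000,2.835)
cell (2,0): code 0010 → (2.000,0.294)–(2.721,1.000)
cell (2,1): code 0011 → (2.721,1.000)–(2.762,2.000)
cell (2,2): code 0001 → (2.762,2.000)–(2.000,2.814)
total: 8 segments, chained into 1 closed loop(s), length Σ = 8.326452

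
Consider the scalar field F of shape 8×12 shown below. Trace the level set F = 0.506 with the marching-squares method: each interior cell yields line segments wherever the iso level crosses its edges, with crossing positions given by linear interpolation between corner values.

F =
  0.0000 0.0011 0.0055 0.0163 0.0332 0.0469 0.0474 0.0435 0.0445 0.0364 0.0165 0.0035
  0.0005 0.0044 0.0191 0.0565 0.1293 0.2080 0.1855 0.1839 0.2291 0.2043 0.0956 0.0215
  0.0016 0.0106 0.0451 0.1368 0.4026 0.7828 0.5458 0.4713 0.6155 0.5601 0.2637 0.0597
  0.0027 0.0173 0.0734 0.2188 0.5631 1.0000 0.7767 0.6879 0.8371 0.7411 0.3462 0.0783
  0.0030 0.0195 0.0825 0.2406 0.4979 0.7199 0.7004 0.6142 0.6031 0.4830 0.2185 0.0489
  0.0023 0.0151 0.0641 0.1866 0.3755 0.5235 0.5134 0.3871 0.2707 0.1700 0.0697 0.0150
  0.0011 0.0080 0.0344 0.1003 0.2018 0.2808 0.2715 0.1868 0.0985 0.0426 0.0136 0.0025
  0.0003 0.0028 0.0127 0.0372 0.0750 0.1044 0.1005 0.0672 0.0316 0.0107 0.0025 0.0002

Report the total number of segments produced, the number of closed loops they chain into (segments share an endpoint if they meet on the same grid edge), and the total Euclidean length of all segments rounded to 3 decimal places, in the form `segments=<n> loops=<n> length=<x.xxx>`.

cell (1,4): code 0100 → (1.518,5.000)–(2.000,4.272)
cell (1,5): code 1100 → (1.890,6.000)–(1.518,5.000)
cell (1,6): code 1000 → (2.000,6.534)–(1.890,6.000)
cell (1,7): code 0100 → (1.717,8.000)–(2.000,7.241)
cell (1,8): code 1100 → (1.848,9.000)–(1.717,8.000)
cell (1,9): code 1000 → (2.000,9.183)–(1.848,9.000)
cell (2,3): code 0100 → (2.644,4.000)–(3.000,3.834)
cell (2,4): code 1110 → (2.000,4.272)–(2.644,4.000)
cell (2,6): code 1101 → (2.160,7.000)–(2.000,6.534)
cell (2,7): code 1110 → (2.000,7.241)–(2.160,7.000)
cell (2,9): code 1001 → (3.000,9.595)–(2.000,9.183)
cell (3,3): code 0010 → (3.000,3.834)–(3.876,4.000)
cell (3,4): code 0111 → (3.876,4.000)–(4.000,4.036)
cell (3,8): code 1011 → (4.000,8.808)–(3.911,9.000)
cell (3,9): code 0001 → (3.911,9.000)–(3.000,9.595)
cell (4,4): code 0110 → (4.000,4.036)–(5.000,4.882)
cell (4,6): code 1011 → (5.000,6.059)–(4.476,7.000)
cell (4,7): code 0011 → (4.476,7.000)–(4.292,8.000)
cell (4,8): code 0001 → (4.292,8.000)–(4.000,8.808)
cell (5,4): code 0010 → (5.000,4.882)–(5.072,5.000)
cell (5,5): code 0011 → (5.072,5.000)–(5.031,6.000)
cell (5,6): code 0001 → (5.031,6.000)–(5.000,6.059)
total: 22 segments, chained into 1 closed loop(s), length Σ = 15.285777

segments=22 loops=1 length=15.286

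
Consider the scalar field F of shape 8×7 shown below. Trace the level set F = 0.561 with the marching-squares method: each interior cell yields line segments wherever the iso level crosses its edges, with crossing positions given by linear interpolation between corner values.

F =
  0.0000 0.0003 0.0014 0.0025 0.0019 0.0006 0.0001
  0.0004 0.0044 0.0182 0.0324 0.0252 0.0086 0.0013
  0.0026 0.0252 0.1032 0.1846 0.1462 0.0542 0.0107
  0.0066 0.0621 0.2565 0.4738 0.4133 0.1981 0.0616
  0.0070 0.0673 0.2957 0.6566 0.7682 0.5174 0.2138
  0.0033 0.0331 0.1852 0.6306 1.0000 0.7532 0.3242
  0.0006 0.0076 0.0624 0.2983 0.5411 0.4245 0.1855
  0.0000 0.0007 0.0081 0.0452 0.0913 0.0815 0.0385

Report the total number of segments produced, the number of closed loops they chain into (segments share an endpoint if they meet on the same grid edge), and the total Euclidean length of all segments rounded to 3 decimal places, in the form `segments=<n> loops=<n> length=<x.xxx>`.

cell (3,2): code 0100 → (3.477,3.000)–(4.000,2.735)
cell (3,3): code 1100 → (3.416,4.000)–(3.477,3.000)
cell (3,4): code 1000 → (4.000,4.826)–(3.416,4.000)
cell (4,2): code 0110 → (4.000,2.735)–(5.000,2.844)
cell (4,4): code 1101 → (4.185,5.000)–(4.000,4.826)
cell (4,5): code 1000 → (5.000,5.448)–(4.185,5.000)
cell (5,2): code 0010 → (5.000,2.844)–(5.209,3.000)
cell (5,3): code 0011 → (5.209,3.000)–(5.957,4.000)
cell (5,4): code 0011 → (5.957,4.000)–(5.585,5.000)
cell (5,5): code 0001 → (5.585,5.000)–(5.000,5.448)
total: 10 segments, chained into 1 closed loop(s), length Σ = 8.102680

segments=10 loops=1 length=8.103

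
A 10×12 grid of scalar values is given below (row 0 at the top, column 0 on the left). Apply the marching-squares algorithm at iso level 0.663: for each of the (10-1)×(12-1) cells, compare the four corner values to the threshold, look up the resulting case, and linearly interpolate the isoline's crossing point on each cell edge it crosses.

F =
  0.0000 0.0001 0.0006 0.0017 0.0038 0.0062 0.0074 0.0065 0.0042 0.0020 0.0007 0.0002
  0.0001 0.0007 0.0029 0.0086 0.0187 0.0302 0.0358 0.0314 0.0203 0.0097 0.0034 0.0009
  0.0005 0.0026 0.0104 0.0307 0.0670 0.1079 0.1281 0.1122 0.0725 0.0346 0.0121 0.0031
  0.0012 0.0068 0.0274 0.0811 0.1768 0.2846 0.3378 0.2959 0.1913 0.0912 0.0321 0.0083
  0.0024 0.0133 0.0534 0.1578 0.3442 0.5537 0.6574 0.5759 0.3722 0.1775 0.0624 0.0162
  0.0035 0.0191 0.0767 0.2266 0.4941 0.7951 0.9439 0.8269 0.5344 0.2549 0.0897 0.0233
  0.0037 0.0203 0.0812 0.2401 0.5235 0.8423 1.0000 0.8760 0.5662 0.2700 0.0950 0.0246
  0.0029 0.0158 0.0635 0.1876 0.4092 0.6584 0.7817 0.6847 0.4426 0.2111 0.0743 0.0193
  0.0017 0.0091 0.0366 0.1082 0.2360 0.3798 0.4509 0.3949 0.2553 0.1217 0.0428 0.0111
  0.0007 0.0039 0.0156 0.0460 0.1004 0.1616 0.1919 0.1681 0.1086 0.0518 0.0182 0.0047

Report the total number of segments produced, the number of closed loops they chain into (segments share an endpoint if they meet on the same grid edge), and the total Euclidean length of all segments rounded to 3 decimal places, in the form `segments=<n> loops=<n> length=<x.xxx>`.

segments=12 loops=1 length=10.239

cell (4,4): code 0100 → (4.453,5.000)–(5.000,4.561)
cell (4,5): code 1100 → (4.020,6.000)–(4.453,5.000)
cell (4,6): code 1100 → (4.347,7.000)–(4.020,6.000)
cell (4,7): code 1000 → (5.000,7.560)–(4.347,7.000)
cell (5,4): code 0110 → (5.000,4.561)–(6.000,4.438)
cell (5,7): code 1001 → (6.000,7.688)–(5.000,7.560)
cell (6,4): code 0010 → (6.000,4.438)–(6.975,5.000)
cell (6,5): code 0111 → (6.975,5.000)–(7.000,5.037)
cell (6,7): code 1001 → (7.000,7.090)–(6.000,7.688)
cell (7,5): code 0010 → (7.000,5.037)–(7.359,6.000)
cell (7,6): code 0011 → (7.359,6.000)–(7.075,7.000)
cell (7,7): code 0001 → (7.075,7.000)–(7.000,7.090)
total: 12 segments, chained into 1 closed loop(s), length Σ = 10.238970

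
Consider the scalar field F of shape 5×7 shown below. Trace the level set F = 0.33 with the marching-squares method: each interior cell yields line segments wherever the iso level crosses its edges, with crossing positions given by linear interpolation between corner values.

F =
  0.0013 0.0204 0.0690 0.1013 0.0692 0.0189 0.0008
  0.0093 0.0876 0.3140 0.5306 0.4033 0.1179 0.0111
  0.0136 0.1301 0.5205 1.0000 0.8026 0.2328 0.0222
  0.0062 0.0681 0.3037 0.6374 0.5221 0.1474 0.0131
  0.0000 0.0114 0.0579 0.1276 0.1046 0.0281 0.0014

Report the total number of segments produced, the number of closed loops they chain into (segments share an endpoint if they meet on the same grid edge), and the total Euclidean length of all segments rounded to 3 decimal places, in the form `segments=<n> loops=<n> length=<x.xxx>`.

segments=12 loops=1 length=9.707

cell (0,2): code 0100 → (0.533,3.000)–(1.000,2.074)
cell (0,3): code 1100 → (0.781,4.000)–(0.533,3.000)
cell (0,4): code 1000 → (1.000,4.257)–(0.781,4.000)
cell (1,1): code 0100 → (1.077,2.000)–(2.000,1.512)
cell (1,2): code 1110 → (1.000,2.074)–(1.077,2.000)
cell (1,4): code 1001 → (2.000,4.829)–(1.000,4.257)
cell (2,1): code 0010 → (2.000,1.512)–(2.879,2.000)
cell (2,2): code 0111 → (2.879,2.000)–(3.000,2.079)
cell (2,4): code 1001 → (3.000,4.513)–(2.000,4.829)
cell (3,2): code 0010 → (3.000,2.079)–(3.603,3.000)
cell (3,3): code 0011 → (3.603,3.000)–(3.460,4.000)
cell (3,4): code 0001 → (3.460,4.000)–(3.000,4.513)
total: 12 segments, chained into 1 closed loop(s), length Σ = 9.707106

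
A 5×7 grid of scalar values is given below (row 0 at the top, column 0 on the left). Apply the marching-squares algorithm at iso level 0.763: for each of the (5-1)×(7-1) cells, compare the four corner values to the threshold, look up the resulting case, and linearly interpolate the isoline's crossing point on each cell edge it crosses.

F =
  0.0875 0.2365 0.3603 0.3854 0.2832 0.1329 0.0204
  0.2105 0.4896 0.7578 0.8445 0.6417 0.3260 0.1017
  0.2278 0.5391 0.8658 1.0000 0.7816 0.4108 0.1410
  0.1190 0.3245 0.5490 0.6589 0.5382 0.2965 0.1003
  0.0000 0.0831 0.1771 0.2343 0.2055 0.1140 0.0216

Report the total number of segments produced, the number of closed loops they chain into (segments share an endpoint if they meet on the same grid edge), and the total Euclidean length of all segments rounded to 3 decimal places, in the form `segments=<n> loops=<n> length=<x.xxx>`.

cell (0,2): code 0100 → (0.822,3.000)–(1.000,2.060)
cell (0,3): code 1000 → (1.000,3.402)–(0.822,3.000)
cell (1,1): code 0100 → (1.048,2.000)–(2.000,1.685)
cell (1,2): code 1110 → (1.000,2.060)–(1.048,2.000)
cell (1,3): code 1101 → (1.867,4.000)–(1.000,3.402)
cell (1,4): code 1000 → (2.000,4.050)–(1.867,4.000)
cell (2,1): code 0010 → (2.000,1.685)–(2.324,2.000)
cell (2,2): code 0011 → (2.324,2.000)–(2.695,3.000)
cell (2,3): code 0011 → (2.695,3.000)–(2.076,4.000)
cell (2,4): code 0001 → (2.076,4.000)–(2.000,4.050)
total: 10 segments, chained into 1 closed loop(s), length Σ = 6.456382

segments=10 loops=1 length=6.456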